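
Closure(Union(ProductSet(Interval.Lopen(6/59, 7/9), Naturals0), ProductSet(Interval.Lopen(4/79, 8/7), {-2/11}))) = Union(ProductSet(Interval(4/79, 8/7), {-2/11}), ProductSet(Interval(6/59, 7/9), Naturals0))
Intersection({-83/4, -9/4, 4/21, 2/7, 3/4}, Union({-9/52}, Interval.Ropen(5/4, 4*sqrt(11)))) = EmptySet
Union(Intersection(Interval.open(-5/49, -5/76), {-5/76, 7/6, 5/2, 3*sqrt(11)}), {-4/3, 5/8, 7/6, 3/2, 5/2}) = {-4/3, 5/8, 7/6, 3/2, 5/2}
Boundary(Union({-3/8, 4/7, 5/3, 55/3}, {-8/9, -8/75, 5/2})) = {-8/9, -3/8, -8/75, 4/7, 5/3, 5/2, 55/3}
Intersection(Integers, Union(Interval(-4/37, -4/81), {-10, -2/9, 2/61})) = {-10}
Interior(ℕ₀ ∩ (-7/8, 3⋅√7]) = ∅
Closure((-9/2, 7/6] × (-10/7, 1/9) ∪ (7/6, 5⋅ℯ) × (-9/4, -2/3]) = ({-9/2, 7/6} × [-10/7, 1/9]) ∪ ([-9/2, 7/6] × {-10/7, 1/9}) ∪ ({7/6, 5⋅ℯ} × [-9/4, -2/3]) ∪ ((-9/2, 7/6] × (-10/7, 1/9)) ∪ ([7/6, 5⋅ℯ] × {-9/4, -2/3}) ∪ ((7/6, 5⋅ℯ) × (-9/4, -2/3])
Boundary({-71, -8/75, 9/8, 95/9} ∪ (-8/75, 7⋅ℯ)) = {-71, -8/75, 7⋅ℯ}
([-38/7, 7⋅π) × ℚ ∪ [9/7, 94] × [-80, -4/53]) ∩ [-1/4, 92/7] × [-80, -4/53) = ([9/7, 92/7] × [-80, -4/53)) ∪ ([-1/4, 92/7] × (ℚ ∩ [-80, -4/53)))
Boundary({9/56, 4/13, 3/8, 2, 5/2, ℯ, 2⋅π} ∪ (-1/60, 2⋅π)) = {-1/60, 2⋅π}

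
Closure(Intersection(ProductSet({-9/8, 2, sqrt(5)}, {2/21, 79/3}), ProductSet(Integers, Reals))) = ProductSet({2}, {2/21, 79/3})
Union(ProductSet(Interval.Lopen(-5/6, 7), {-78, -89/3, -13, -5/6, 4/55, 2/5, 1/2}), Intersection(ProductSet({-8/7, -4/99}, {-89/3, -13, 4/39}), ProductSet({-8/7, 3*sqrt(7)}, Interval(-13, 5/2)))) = Union(ProductSet({-8/7}, {-13, 4/39}), ProductSet(Interval.Lopen(-5/6, 7), {-78, -89/3, -13, -5/6, 4/55, 2/5, 1/2}))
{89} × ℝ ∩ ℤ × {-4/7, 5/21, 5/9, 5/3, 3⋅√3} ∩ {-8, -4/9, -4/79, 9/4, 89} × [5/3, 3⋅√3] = {89} × {5/3, 3⋅√3}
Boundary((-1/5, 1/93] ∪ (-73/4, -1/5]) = {-73/4, 1/93}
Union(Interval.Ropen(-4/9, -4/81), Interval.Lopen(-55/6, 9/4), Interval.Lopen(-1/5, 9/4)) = Interval.Lopen(-55/6, 9/4)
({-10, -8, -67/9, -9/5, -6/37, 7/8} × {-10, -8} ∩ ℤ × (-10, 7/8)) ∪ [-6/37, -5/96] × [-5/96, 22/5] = ({-10, -8} × {-8}) ∪ ([-6/37, -5/96] × [-5/96, 22/5])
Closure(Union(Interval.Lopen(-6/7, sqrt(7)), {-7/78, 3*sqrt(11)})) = Union({3*sqrt(11)}, Interval(-6/7, sqrt(7)))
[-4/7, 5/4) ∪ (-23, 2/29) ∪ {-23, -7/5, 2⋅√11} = [-23, 5/4) ∪ {2⋅√11}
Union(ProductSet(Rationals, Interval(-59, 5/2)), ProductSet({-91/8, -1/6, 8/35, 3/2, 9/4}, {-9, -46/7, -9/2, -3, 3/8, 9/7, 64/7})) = Union(ProductSet({-91/8, -1/6, 8/35, 3/2, 9/4}, {-9, -46/7, -9/2, -3, 3/8, 9/7, 64/7}), ProductSet(Rationals, Interval(-59, 5/2)))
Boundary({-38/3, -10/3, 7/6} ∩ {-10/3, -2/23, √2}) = {-10/3}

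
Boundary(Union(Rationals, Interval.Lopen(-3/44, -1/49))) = Union(Interval(-oo, -3/44), Interval(-1/49, oo))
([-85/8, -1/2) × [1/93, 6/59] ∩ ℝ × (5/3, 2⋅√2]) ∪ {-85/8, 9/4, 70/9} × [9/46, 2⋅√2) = {-85/8, 9/4, 70/9} × [9/46, 2⋅√2)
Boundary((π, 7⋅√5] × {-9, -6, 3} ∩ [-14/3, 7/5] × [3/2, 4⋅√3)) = ∅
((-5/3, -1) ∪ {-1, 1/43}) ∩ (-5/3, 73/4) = (-5/3, -1] ∪ {1/43}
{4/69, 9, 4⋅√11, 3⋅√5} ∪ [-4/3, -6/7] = [-4/3, -6/7] ∪ {4/69, 9, 4⋅√11, 3⋅√5}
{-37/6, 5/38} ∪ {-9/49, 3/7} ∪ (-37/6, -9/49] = [-37/6, -9/49] ∪ {5/38, 3/7}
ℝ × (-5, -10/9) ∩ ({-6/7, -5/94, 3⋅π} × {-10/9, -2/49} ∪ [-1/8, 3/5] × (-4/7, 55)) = ∅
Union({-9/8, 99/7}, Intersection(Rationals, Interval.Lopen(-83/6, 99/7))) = Intersection(Interval.Lopen(-83/6, 99/7), Rationals)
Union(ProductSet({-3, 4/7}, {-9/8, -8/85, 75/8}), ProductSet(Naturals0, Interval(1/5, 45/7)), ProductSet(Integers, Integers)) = Union(ProductSet({-3, 4/7}, {-9/8, -8/85, 75/8}), ProductSet(Integers, Integers), ProductSet(Naturals0, Interval(1/5, 45/7)))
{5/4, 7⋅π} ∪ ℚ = ℚ ∪ {7⋅π}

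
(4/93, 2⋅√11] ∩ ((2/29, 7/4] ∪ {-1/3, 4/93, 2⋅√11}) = (2/29, 7/4] ∪ {2⋅√11}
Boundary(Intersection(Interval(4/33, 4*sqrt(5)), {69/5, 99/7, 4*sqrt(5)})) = {4*sqrt(5)}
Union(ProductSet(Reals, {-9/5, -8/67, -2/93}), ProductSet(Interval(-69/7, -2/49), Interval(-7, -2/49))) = Union(ProductSet(Interval(-69/7, -2/49), Interval(-7, -2/49)), ProductSet(Reals, {-9/5, -8/67, -2/93}))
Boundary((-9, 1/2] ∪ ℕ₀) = {-9, 1/2} ∪ (ℕ₀ \ (-9, 1/2))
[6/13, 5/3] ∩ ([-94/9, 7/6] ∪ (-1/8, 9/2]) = [6/13, 5/3]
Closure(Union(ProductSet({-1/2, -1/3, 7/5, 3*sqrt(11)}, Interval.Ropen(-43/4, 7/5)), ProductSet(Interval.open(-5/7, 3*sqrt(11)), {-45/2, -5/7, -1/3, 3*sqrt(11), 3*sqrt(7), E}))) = Union(ProductSet({-1/2, -1/3, 7/5, 3*sqrt(11)}, Interval(-43/4, 7/5)), ProductSet(Interval(-5/7, 3*sqrt(11)), {-45/2, -5/7, -1/3, 3*sqrt(11), 3*sqrt(7), E}))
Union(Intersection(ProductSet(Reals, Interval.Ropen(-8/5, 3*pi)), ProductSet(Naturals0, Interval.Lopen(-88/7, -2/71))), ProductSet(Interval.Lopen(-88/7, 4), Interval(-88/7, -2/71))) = Union(ProductSet(Interval.Lopen(-88/7, 4), Interval(-88/7, -2/71)), ProductSet(Naturals0, Interval(-8/5, -2/71)))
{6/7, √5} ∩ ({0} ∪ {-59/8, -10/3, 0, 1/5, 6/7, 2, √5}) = {6/7, √5}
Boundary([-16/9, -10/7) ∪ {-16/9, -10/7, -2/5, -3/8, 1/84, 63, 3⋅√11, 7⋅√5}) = {-16/9, -10/7, -2/5, -3/8, 1/84, 63, 3⋅√11, 7⋅√5}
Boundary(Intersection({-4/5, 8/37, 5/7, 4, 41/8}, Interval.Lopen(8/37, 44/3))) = {5/7, 4, 41/8}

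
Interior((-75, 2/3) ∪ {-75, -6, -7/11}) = (-75, 2/3)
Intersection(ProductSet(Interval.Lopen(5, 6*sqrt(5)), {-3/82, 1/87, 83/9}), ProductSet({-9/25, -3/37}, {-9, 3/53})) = EmptySet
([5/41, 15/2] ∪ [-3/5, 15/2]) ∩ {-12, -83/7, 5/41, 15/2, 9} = {5/41, 15/2}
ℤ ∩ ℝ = ℤ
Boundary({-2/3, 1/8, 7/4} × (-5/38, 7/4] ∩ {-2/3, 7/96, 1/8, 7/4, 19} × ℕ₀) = {-2/3, 1/8, 7/4} × {0, 1}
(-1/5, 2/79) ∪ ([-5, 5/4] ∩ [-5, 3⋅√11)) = [-5, 5/4]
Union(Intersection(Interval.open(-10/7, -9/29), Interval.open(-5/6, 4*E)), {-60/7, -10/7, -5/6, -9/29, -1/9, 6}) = Union({-60/7, -10/7, -1/9, 6}, Interval(-5/6, -9/29))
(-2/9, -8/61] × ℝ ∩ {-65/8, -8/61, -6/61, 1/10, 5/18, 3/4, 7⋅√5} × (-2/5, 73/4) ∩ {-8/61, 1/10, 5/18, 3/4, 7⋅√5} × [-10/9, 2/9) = {-8/61} × (-2/5, 2/9)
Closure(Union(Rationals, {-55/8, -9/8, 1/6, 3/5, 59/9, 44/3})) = Reals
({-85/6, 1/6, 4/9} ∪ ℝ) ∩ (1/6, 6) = (1/6, 6)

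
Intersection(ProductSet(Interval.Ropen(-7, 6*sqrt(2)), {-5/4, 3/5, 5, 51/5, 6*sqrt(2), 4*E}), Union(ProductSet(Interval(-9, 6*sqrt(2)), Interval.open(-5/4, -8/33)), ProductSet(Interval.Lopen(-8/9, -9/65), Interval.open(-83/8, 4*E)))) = ProductSet(Interval.Lopen(-8/9, -9/65), {-5/4, 3/5, 5, 51/5, 6*sqrt(2)})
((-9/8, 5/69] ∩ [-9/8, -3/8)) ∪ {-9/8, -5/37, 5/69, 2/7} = [-9/8, -3/8) ∪ {-5/37, 5/69, 2/7}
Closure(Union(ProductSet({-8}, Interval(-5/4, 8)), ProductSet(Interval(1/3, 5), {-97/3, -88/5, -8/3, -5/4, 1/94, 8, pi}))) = Union(ProductSet({-8}, Interval(-5/4, 8)), ProductSet(Interval(1/3, 5), {-97/3, -88/5, -8/3, -5/4, 1/94, 8, pi}))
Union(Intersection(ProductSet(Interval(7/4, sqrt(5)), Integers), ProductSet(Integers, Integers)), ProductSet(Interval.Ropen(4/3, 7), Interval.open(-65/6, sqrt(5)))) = Union(ProductSet(Interval.Ropen(4/3, 7), Interval.open(-65/6, sqrt(5))), ProductSet(Range(2, 3, 1), Integers))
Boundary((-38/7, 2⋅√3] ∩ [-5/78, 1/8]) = {-5/78, 1/8}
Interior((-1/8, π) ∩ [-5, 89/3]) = (-1/8, π)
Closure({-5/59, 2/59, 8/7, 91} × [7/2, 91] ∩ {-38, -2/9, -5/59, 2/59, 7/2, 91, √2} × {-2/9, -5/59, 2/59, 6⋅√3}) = {-5/59, 2/59, 91} × {6⋅√3}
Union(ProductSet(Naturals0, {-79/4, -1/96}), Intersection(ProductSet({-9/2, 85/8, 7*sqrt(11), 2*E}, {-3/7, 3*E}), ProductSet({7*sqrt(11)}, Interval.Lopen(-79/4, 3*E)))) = Union(ProductSet({7*sqrt(11)}, {-3/7, 3*E}), ProductSet(Naturals0, {-79/4, -1/96}))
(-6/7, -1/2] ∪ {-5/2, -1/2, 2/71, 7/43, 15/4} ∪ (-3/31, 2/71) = {-5/2, 7/43, 15/4} ∪ (-6/7, -1/2] ∪ (-3/31, 2/71]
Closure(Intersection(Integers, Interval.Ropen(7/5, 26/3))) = Range(2, 9, 1)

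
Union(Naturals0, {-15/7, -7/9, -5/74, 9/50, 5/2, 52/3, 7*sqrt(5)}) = Union({-15/7, -7/9, -5/74, 9/50, 5/2, 52/3, 7*sqrt(5)}, Naturals0)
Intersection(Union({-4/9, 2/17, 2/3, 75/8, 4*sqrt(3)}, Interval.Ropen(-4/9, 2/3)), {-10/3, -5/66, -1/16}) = {-5/66, -1/16}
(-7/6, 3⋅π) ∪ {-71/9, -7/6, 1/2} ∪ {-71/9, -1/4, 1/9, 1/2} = {-71/9} ∪ [-7/6, 3⋅π)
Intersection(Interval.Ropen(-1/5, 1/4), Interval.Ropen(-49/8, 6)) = Interval.Ropen(-1/5, 1/4)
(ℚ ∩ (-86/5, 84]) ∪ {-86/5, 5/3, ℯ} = {-86/5, ℯ} ∪ (ℚ ∩ (-86/5, 84])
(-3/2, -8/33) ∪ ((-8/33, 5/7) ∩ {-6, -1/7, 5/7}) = (-3/2, -8/33) ∪ {-1/7}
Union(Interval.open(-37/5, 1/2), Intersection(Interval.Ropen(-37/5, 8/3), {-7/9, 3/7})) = Interval.open(-37/5, 1/2)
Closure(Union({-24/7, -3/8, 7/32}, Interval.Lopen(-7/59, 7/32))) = Union({-24/7, -3/8}, Interval(-7/59, 7/32))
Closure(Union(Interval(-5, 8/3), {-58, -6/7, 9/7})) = Union({-58}, Interval(-5, 8/3))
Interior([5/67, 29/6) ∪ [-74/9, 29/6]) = (-74/9, 29/6)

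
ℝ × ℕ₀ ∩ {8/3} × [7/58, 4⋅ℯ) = {8/3} × {1, 2, …, 10}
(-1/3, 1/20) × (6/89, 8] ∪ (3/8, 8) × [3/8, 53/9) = ((-1/3, 1/20) × (6/89, 8]) ∪ ((3/8, 8) × [3/8, 53/9))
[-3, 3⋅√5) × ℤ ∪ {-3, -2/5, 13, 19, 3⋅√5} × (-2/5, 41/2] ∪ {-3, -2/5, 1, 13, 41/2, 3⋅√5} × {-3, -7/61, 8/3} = ([-3, 3⋅√5) × ℤ) ∪ ({-3, -2/5, 13, 19, 3⋅√5} × (-2/5, 41/2]) ∪ ({-3, -2/5, 1, 13, 41/2, 3⋅√5} × {-3, -7/61, 8/3})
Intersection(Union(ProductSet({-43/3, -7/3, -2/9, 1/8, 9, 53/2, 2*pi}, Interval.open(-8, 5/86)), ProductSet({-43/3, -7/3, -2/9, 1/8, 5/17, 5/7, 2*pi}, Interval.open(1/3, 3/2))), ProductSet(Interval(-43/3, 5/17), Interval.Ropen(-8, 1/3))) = ProductSet({-43/3, -7/3, -2/9, 1/8}, Interval.open(-8, 5/86))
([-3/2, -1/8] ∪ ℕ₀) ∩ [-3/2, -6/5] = [-3/2, -6/5]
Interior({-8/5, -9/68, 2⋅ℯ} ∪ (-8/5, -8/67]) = (-8/5, -8/67)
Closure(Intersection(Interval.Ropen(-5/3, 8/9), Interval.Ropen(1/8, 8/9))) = Interval(1/8, 8/9)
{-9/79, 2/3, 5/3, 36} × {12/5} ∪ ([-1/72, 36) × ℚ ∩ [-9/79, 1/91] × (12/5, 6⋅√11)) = ({-9/79, 2/3, 5/3, 36} × {12/5}) ∪ ([-1/72, 1/91] × (ℚ ∩ (12/5, 6⋅√11)))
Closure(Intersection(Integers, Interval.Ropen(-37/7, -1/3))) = Range(-5, 0, 1)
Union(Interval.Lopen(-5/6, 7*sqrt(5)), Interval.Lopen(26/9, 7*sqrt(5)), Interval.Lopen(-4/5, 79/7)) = Interval.Lopen(-5/6, 7*sqrt(5))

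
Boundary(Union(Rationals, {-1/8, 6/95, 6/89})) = Reals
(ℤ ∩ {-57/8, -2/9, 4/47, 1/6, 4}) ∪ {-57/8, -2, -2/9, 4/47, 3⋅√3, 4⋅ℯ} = {-57/8, -2, -2/9, 4/47, 4, 3⋅√3, 4⋅ℯ}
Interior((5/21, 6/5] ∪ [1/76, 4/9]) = (1/76, 6/5)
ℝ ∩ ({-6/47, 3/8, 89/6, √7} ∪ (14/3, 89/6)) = {-6/47, 3/8, √7} ∪ (14/3, 89/6]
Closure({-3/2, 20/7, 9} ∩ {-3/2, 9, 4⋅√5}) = {-3/2, 9}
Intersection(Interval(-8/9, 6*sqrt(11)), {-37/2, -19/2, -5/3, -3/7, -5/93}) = {-3/7, -5/93}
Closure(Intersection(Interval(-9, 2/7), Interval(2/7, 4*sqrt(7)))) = {2/7}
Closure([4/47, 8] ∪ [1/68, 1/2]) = [1/68, 8]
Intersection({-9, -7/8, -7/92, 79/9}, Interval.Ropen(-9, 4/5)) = {-9, -7/8, -7/92}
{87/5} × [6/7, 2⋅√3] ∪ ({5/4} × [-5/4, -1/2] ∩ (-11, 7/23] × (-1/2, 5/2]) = {87/5} × [6/7, 2⋅√3]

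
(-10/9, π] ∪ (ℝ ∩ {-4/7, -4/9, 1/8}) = (-10/9, π]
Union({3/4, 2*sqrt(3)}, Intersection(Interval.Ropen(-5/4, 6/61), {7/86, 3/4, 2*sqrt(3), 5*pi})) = {7/86, 3/4, 2*sqrt(3)}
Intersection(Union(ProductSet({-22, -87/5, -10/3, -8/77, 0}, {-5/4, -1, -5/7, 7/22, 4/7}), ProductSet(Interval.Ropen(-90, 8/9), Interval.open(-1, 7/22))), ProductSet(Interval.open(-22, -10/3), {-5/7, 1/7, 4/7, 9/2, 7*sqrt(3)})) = Union(ProductSet({-87/5}, {-5/7, 4/7}), ProductSet(Interval.open(-22, -10/3), {-5/7, 1/7}))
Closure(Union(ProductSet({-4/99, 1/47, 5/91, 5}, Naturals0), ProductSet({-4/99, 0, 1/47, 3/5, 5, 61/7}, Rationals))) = Union(ProductSet({-4/99, 1/47, 5/91, 5}, Naturals0), ProductSet({-4/99, 0, 1/47, 3/5, 5, 61/7}, Reals))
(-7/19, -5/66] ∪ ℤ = ℤ ∪ (-7/19, -5/66]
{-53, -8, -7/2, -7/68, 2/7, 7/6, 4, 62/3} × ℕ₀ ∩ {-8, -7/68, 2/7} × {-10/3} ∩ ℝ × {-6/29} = ∅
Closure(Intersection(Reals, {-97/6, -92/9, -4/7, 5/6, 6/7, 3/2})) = {-97/6, -92/9, -4/7, 5/6, 6/7, 3/2}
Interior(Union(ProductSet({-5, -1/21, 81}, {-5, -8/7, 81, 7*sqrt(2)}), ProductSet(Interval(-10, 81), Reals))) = ProductSet(Interval.open(-10, 81), Reals)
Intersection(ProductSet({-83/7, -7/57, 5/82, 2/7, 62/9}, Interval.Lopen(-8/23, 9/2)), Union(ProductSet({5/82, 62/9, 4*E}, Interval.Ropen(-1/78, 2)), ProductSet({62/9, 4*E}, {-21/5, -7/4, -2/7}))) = Union(ProductSet({62/9}, {-2/7}), ProductSet({5/82, 62/9}, Interval.Ropen(-1/78, 2)))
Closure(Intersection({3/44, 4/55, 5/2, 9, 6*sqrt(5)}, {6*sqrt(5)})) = {6*sqrt(5)}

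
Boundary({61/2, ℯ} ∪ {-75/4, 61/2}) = {-75/4, 61/2, ℯ}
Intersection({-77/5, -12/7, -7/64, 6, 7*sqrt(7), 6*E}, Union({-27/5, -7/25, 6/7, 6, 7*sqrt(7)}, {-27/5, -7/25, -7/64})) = {-7/64, 6, 7*sqrt(7)}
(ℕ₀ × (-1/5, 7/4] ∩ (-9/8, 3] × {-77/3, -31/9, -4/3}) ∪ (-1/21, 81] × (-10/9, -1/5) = (-1/21, 81] × (-10/9, -1/5)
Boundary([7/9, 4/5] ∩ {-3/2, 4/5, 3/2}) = {4/5}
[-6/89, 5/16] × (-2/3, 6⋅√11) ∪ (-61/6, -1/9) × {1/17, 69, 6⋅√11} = ((-61/6, -1/9) × {1/17, 69, 6⋅√11}) ∪ ([-6/89, 5/16] × (-2/3, 6⋅√11))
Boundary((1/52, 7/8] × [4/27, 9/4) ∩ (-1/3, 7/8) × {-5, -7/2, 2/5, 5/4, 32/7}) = [1/52, 7/8] × {2/5, 5/4}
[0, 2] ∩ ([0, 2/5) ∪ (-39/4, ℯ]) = [0, 2]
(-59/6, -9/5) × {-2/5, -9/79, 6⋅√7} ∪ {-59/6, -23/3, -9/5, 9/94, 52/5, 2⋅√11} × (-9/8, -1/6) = ((-59/6, -9/5) × {-2/5, -9/79, 6⋅√7}) ∪ ({-59/6, -23/3, -9/5, 9/94, 52/5, 2⋅√11} × (-9/8, -1/6))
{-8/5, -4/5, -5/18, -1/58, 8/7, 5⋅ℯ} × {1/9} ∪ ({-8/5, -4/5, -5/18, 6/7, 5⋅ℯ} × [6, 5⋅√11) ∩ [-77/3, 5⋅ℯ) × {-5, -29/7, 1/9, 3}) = {-8/5, -4/5, -5/18, -1/58, 8/7, 5⋅ℯ} × {1/9}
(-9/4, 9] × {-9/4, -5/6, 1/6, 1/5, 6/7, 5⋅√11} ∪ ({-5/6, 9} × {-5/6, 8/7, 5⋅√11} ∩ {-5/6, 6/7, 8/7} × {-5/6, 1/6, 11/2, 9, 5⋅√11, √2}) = (-9/4, 9] × {-9/4, -5/6, 1/6, 1/5, 6/7, 5⋅√11}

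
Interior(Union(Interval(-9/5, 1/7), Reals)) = Interval(-oo, oo)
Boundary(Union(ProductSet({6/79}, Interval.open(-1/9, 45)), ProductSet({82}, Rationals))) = Union(ProductSet({6/79}, Interval(-1/9, 45)), ProductSet({82}, Reals))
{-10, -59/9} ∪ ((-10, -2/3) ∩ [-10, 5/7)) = [-10, -2/3)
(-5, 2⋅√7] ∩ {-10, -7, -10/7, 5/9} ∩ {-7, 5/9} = {5/9}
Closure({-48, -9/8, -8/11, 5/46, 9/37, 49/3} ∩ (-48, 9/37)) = {-9/8, -8/11, 5/46}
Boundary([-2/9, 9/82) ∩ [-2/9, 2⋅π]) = {-2/9, 9/82}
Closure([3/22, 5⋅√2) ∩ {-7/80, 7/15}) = {7/15}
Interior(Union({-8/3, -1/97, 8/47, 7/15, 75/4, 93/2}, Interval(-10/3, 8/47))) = Interval.open(-10/3, 8/47)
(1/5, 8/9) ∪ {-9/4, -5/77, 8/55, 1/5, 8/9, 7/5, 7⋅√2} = {-9/4, -5/77, 8/55, 7/5, 7⋅√2} ∪ [1/5, 8/9]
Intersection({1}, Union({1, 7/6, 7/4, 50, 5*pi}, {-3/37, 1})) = {1}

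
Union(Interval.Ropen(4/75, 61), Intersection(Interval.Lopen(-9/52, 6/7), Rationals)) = Union(Intersection(Interval.Lopen(-9/52, 6/7), Rationals), Interval.Ropen(4/75, 61))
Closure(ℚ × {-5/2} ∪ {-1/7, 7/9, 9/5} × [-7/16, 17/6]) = (ℝ × {-5/2}) ∪ ({-1/7, 7/9, 9/5} × [-7/16, 17/6])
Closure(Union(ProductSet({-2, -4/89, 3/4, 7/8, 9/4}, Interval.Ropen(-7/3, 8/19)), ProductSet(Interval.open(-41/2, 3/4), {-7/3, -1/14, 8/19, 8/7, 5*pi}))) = Union(ProductSet({-2, -4/89, 3/4, 7/8, 9/4}, Interval(-7/3, 8/19)), ProductSet(Interval(-41/2, 3/4), {-7/3, -1/14, 8/19, 8/7, 5*pi}))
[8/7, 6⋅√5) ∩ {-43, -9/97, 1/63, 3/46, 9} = {9}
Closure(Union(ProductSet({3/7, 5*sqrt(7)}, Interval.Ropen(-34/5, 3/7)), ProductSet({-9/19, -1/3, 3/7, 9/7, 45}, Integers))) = Union(ProductSet({3/7, 5*sqrt(7)}, Interval(-34/5, 3/7)), ProductSet({-9/19, -1/3, 3/7, 9/7, 45}, Integers))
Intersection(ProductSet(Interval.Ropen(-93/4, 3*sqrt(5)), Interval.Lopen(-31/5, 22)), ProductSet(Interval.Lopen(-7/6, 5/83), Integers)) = ProductSet(Interval.Lopen(-7/6, 5/83), Range(-6, 23, 1))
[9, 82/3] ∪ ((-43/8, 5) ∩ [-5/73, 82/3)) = [-5/73, 5) ∪ [9, 82/3]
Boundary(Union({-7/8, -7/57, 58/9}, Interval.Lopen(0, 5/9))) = {-7/8, -7/57, 0, 5/9, 58/9}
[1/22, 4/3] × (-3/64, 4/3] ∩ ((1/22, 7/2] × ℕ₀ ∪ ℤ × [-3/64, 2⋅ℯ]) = ((1/22, 4/3] × {0, 1}) ∪ ({1} × (-3/64, 4/3])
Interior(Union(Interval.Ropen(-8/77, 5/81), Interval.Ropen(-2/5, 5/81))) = Interval.open(-2/5, 5/81)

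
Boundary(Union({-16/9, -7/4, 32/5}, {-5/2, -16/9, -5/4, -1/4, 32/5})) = {-5/2, -16/9, -7/4, -5/4, -1/4, 32/5}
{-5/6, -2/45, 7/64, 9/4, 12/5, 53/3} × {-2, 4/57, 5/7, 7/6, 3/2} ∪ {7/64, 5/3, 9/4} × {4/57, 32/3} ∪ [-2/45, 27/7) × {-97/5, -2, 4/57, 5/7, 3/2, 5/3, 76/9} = ({7/64, 5/3, 9/4} × {4/57, 32/3}) ∪ ({-5/6, -2/45, 7/64, 9/4, 12/5, 53/3} × {-2, 4/57, 5/7, 7/6, 3/2}) ∪ ([-2/45, 27/7) × {-97/5, -2, 4/57, 5/7, 3/2, 5/3, 76/9})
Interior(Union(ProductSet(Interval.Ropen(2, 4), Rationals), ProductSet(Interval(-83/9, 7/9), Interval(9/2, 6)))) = Union(ProductSet(Interval.open(-83/9, 7/9), Interval.open(9/2, 6)), ProductSet(Interval.Ropen(2, 4), Complement(Rationals, Interval(-oo, oo))))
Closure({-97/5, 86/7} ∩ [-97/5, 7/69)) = {-97/5}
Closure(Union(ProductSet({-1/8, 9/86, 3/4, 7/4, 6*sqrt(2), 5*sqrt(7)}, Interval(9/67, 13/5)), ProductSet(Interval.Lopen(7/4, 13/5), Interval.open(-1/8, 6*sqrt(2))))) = Union(ProductSet({7/4, 13/5}, Interval(-1/8, 6*sqrt(2))), ProductSet({-1/8, 9/86, 3/4, 7/4, 6*sqrt(2), 5*sqrt(7)}, Interval(9/67, 13/5)), ProductSet(Interval(7/4, 13/5), {-1/8, 6*sqrt(2)}), ProductSet(Interval.Lopen(7/4, 13/5), Interval.open(-1/8, 6*sqrt(2))))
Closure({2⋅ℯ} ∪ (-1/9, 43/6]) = [-1/9, 43/6]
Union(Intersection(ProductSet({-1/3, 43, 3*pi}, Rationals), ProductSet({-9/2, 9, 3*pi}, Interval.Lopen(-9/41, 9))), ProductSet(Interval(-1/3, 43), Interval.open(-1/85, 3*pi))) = Union(ProductSet({3*pi}, Intersection(Interval.Lopen(-9/41, 9), Rationals)), ProductSet(Interval(-1/3, 43), Interval.open(-1/85, 3*pi)))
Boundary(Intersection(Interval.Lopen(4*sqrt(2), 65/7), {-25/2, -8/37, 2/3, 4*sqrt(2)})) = EmptySet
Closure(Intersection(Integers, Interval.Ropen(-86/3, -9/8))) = Range(-28, -1, 1)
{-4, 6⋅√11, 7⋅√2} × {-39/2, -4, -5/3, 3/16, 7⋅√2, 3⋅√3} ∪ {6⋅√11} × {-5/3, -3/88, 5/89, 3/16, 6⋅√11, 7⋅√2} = ({6⋅√11} × {-5/3, -3/88, 5/89, 3/16, 6⋅√11, 7⋅√2}) ∪ ({-4, 6⋅√11, 7⋅√2} × {-39/2, -4, -5/3, 3/16, 7⋅√2, 3⋅√3})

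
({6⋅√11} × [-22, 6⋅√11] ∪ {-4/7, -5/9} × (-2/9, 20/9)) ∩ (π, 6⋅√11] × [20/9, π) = {6⋅√11} × [20/9, π)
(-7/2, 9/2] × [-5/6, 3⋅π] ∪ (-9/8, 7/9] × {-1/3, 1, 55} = ((-9/8, 7/9] × {-1/3, 1, 55}) ∪ ((-7/2, 9/2] × [-5/6, 3⋅π])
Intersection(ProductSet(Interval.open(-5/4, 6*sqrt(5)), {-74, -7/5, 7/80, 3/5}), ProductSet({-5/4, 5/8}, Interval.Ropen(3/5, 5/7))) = ProductSet({5/8}, {3/5})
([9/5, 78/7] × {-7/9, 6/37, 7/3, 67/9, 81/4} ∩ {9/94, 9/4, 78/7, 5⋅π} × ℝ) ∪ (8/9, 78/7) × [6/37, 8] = ({9/4, 78/7} × {-7/9, 6/37, 7/3, 67/9, 81/4}) ∪ ((8/9, 78/7) × [6/37, 8])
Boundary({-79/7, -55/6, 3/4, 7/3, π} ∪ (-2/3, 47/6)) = {-79/7, -55/6, -2/3, 47/6}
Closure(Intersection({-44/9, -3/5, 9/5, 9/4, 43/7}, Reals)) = {-44/9, -3/5, 9/5, 9/4, 43/7}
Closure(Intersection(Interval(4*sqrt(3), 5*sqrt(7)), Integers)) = Range(7, 14, 1)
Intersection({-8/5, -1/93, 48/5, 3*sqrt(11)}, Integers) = EmptySet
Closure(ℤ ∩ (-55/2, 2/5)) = {-27, -26, …, 0}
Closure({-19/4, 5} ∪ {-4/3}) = {-19/4, -4/3, 5}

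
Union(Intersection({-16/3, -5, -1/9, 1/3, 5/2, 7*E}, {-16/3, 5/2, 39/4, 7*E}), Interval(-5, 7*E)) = Union({-16/3}, Interval(-5, 7*E))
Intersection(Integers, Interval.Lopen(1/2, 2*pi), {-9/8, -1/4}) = EmptySet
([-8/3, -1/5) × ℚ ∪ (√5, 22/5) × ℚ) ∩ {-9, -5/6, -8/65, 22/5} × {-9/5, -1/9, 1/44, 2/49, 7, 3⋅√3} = {-5/6} × {-9/5, -1/9, 1/44, 2/49, 7}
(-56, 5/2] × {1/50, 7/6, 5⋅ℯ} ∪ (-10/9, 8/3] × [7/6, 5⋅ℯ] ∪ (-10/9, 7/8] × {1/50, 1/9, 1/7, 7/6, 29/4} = ((-56, 5/2] × {1/50, 7/6, 5⋅ℯ}) ∪ ((-10/9, 7/8] × {1/50, 1/9, 1/7, 7/6, 29/4}) ∪ ((-10/9, 8/3] × [7/6, 5⋅ℯ])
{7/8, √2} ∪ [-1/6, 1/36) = [-1/6, 1/36) ∪ {7/8, √2}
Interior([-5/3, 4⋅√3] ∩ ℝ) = (-5/3, 4⋅√3)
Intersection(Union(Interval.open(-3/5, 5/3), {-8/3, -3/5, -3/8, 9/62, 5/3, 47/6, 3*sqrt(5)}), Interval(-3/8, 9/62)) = Interval(-3/8, 9/62)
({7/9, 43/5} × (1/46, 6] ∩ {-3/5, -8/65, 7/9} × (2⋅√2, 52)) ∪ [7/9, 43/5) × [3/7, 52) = [7/9, 43/5) × [3/7, 52)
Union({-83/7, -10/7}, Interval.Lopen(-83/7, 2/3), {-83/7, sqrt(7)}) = Union({sqrt(7)}, Interval(-83/7, 2/3))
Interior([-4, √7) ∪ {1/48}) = (-4, √7)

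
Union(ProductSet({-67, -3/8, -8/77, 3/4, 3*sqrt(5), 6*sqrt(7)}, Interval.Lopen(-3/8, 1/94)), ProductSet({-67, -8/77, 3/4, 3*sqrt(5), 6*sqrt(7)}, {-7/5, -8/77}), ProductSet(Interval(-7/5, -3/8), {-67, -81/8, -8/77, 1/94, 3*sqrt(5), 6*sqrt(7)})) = Union(ProductSet({-67, -8/77, 3/4, 3*sqrt(5), 6*sqrt(7)}, {-7/5, -8/77}), ProductSet({-67, -3/8, -8/77, 3/4, 3*sqrt(5), 6*sqrt(7)}, Interval.Lopen(-3/8, 1/94)), ProductSet(Interval(-7/5, -3/8), {-67, -81/8, -8/77, 1/94, 3*sqrt(5), 6*sqrt(7)}))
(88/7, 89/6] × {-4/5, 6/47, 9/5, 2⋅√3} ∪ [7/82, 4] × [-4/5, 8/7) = ([7/82, 4] × [-4/5, 8/7)) ∪ ((88/7, 89/6] × {-4/5, 6/47, 9/5, 2⋅√3})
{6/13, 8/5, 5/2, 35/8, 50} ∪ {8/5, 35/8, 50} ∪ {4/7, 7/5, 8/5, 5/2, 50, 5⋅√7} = {6/13, 4/7, 7/5, 8/5, 5/2, 35/8, 50, 5⋅√7}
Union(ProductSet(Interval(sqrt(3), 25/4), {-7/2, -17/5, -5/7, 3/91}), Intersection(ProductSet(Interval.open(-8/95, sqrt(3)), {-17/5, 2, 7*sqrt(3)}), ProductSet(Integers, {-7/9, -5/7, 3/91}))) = ProductSet(Interval(sqrt(3), 25/4), {-7/2, -17/5, -5/7, 3/91})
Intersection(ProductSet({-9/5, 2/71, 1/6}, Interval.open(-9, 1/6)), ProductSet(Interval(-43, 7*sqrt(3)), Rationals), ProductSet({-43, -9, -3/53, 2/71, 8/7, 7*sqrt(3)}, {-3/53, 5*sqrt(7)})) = ProductSet({2/71}, {-3/53})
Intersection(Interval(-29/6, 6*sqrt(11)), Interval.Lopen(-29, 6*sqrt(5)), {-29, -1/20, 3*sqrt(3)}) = {-1/20, 3*sqrt(3)}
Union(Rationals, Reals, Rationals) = Reals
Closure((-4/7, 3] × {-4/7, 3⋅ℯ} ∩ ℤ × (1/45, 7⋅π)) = {0, 1, 2, 3} × {3⋅ℯ}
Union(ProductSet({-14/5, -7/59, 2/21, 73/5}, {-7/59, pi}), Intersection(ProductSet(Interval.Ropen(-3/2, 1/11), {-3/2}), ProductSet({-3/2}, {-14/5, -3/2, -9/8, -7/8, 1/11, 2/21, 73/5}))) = Union(ProductSet({-3/2}, {-3/2}), ProductSet({-14/5, -7/59, 2/21, 73/5}, {-7/59, pi}))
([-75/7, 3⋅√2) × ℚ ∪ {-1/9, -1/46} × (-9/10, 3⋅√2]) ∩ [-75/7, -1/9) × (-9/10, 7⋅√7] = [-75/7, -1/9) × (ℚ ∩ (-9/10, 7⋅√7])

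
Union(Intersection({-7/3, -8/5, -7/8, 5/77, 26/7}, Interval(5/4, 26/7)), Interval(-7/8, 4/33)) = Union({26/7}, Interval(-7/8, 4/33))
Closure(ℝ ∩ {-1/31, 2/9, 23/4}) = {-1/31, 2/9, 23/4}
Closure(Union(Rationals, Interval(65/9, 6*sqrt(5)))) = Union(Interval(-oo, oo), Rationals)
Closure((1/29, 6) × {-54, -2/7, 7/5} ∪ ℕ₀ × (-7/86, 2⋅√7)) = ([1/29, 6] × {-54, -2/7, 7/5}) ∪ (ℕ₀ × [-7/86, 2⋅√7])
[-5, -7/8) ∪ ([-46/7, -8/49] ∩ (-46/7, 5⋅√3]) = (-46/7, -8/49]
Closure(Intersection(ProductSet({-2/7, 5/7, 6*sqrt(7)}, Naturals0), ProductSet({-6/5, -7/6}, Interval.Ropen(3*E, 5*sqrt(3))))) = EmptySet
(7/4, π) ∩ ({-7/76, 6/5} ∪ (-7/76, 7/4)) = ∅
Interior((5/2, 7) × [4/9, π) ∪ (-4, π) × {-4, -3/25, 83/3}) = (5/2, 7) × (4/9, π)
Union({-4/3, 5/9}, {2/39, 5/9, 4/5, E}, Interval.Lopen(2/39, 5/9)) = Union({-4/3, 4/5, E}, Interval(2/39, 5/9))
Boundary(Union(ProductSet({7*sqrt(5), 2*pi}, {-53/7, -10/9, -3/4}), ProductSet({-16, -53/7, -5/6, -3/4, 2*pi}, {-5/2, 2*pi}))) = Union(ProductSet({7*sqrt(5), 2*pi}, {-53/7, -10/9, -3/4}), ProductSet({-16, -53/7, -5/6, -3/4, 2*pi}, {-5/2, 2*pi}))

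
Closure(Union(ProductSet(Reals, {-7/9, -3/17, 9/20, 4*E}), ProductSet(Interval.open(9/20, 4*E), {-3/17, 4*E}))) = ProductSet(Reals, {-7/9, -3/17, 9/20, 4*E})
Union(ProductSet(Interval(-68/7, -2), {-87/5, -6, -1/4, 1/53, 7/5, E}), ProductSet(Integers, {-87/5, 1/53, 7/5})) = Union(ProductSet(Integers, {-87/5, 1/53, 7/5}), ProductSet(Interval(-68/7, -2), {-87/5, -6, -1/4, 1/53, 7/5, E}))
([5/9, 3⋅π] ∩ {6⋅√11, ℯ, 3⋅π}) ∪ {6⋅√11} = {6⋅√11, ℯ, 3⋅π}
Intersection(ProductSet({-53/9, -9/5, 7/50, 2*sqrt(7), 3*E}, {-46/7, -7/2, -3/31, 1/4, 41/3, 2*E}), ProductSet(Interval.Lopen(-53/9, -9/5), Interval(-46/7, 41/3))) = ProductSet({-9/5}, {-46/7, -7/2, -3/31, 1/4, 41/3, 2*E})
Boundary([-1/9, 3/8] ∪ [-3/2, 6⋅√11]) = {-3/2, 6⋅√11}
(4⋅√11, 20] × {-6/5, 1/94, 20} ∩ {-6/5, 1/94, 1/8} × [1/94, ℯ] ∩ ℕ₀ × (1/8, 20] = ∅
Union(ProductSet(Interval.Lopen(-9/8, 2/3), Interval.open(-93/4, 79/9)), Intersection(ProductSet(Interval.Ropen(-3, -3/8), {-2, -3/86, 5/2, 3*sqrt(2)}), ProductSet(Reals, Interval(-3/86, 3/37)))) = Union(ProductSet(Interval.Ropen(-3, -3/8), {-3/86}), ProductSet(Interval.Lopen(-9/8, 2/3), Interval.open(-93/4, 79/9)))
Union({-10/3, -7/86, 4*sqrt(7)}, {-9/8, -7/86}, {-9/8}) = {-10/3, -9/8, -7/86, 4*sqrt(7)}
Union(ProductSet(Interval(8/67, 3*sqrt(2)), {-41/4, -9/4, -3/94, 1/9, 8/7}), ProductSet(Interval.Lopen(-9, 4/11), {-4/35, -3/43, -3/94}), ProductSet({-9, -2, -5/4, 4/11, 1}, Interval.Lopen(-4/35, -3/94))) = Union(ProductSet({-9, -2, -5/4, 4/11, 1}, Interval.Lopen(-4/35, -3/94)), ProductSet(Interval.Lopen(-9, 4/11), {-4/35, -3/43, -3/94}), ProductSet(Interval(8/67, 3*sqrt(2)), {-41/4, -9/4, -3/94, 1/9, 8/7}))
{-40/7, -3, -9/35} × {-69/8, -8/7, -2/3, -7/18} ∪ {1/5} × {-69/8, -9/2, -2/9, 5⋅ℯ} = ({1/5} × {-69/8, -9/2, -2/9, 5⋅ℯ}) ∪ ({-40/7, -3, -9/35} × {-69/8, -8/7, -2/3, -7/18})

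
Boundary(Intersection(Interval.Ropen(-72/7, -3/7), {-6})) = {-6}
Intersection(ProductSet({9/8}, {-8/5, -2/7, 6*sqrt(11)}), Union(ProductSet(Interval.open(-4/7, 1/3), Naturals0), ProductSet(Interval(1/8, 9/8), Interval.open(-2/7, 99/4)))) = ProductSet({9/8}, {6*sqrt(11)})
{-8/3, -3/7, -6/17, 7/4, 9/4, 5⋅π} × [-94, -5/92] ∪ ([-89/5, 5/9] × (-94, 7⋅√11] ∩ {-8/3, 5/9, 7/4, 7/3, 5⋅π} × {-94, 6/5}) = ({-8/3, 5/9} × {6/5}) ∪ ({-8/3, -3/7, -6/17, 7/4, 9/4, 5⋅π} × [-94, -5/92])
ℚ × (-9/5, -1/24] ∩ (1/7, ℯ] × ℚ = (ℚ ∩ (1/7, ℯ]) × (ℚ ∩ (-9/5, -1/24])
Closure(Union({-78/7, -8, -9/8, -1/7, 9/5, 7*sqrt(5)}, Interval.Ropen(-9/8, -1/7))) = Union({-78/7, -8, 9/5, 7*sqrt(5)}, Interval(-9/8, -1/7))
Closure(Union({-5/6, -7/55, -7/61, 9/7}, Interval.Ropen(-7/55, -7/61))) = Union({-5/6, 9/7}, Interval(-7/55, -7/61))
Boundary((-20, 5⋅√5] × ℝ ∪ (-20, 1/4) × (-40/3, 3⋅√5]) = {-20, 5⋅√5} × ℝ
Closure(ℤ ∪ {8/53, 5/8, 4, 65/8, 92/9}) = ℤ ∪ {8/53, 5/8, 65/8, 92/9}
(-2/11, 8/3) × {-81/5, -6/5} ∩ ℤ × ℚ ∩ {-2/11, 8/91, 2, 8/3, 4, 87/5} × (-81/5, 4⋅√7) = {2} × {-6/5}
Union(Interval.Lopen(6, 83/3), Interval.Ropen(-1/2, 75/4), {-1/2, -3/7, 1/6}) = Interval(-1/2, 83/3)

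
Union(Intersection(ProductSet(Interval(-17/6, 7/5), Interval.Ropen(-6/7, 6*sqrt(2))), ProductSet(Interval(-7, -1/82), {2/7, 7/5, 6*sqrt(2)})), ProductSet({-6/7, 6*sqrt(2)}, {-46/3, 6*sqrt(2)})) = Union(ProductSet({-6/7, 6*sqrt(2)}, {-46/3, 6*sqrt(2)}), ProductSet(Interval(-17/6, -1/82), {2/7, 7/5}))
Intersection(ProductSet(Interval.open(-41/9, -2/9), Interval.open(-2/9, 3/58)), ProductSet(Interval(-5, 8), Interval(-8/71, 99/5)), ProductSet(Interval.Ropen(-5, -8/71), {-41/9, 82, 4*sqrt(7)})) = EmptySet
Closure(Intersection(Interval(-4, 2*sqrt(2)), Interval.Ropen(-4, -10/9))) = Interval(-4, -10/9)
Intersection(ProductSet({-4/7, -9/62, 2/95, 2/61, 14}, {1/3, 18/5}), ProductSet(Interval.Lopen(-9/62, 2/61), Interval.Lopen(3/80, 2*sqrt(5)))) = ProductSet({2/95, 2/61}, {1/3, 18/5})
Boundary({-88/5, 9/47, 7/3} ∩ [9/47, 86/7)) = {9/47, 7/3}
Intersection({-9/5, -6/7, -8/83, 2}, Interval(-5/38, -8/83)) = {-8/83}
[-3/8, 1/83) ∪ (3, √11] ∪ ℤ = ℤ ∪ [-3/8, 1/83) ∪ [3, √11]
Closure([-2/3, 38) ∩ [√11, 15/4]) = [√11, 15/4]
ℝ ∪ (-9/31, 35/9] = (-∞, ∞)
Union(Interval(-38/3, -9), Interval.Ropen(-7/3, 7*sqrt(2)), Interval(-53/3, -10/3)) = Union(Interval(-53/3, -10/3), Interval.Ropen(-7/3, 7*sqrt(2)))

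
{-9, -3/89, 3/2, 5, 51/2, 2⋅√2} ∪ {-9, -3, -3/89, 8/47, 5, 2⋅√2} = {-9, -3, -3/89, 8/47, 3/2, 5, 51/2, 2⋅√2}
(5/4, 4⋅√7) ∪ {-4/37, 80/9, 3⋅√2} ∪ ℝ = (-∞, ∞)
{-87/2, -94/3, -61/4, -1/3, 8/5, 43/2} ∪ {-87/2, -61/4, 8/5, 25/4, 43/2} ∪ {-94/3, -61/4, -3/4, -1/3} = {-87/2, -94/3, -61/4, -3/4, -1/3, 8/5, 25/4, 43/2}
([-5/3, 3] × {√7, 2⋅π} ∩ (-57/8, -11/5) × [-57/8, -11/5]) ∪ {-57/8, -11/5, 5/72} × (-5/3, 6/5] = {-57/8, -11/5, 5/72} × (-5/3, 6/5]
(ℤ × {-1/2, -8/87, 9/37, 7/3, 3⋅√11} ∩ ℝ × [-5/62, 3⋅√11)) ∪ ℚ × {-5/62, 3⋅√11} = (ℤ × {9/37, 7/3}) ∪ (ℚ × {-5/62, 3⋅√11})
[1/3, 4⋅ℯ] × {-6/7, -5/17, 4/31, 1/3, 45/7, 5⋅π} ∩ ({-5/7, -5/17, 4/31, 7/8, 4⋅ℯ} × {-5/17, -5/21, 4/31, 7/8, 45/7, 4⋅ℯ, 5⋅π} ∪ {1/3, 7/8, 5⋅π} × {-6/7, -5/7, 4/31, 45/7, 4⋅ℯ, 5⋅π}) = ({1/3, 7/8} × {-6/7, 4/31, 45/7, 5⋅π}) ∪ ({7/8, 4⋅ℯ} × {-5/17, 4/31, 45/7, 5⋅π})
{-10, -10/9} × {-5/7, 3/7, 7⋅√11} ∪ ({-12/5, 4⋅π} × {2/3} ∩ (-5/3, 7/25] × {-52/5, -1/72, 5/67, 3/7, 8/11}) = {-10, -10/9} × {-5/7, 3/7, 7⋅√11}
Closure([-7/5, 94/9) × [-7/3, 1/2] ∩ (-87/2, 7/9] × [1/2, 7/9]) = [-7/5, 7/9] × {1/2}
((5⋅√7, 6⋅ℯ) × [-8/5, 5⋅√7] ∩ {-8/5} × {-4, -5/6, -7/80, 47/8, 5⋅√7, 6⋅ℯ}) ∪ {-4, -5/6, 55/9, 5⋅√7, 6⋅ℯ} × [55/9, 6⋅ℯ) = {-4, -5/6, 55/9, 5⋅√7, 6⋅ℯ} × [55/9, 6⋅ℯ)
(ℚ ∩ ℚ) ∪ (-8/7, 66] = ℚ ∪ [-8/7, 66]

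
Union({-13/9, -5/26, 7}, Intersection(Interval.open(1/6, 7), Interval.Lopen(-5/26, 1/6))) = {-13/9, -5/26, 7}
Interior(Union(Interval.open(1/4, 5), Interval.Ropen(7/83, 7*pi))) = Interval.open(7/83, 7*pi)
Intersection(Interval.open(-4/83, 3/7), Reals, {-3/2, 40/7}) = EmptySet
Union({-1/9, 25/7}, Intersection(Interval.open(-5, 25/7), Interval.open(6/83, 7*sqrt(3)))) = Union({-1/9}, Interval.Lopen(6/83, 25/7))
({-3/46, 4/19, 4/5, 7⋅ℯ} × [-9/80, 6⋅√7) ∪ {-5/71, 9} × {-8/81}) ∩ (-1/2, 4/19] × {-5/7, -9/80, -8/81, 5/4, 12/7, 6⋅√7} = ({-5/71} × {-8/81}) ∪ ({-3/46, 4/19} × {-9/80, -8/81, 5/4, 12/7})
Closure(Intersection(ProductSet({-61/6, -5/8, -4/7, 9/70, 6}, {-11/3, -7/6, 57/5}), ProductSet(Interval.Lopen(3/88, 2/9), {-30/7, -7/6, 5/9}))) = ProductSet({9/70}, {-7/6})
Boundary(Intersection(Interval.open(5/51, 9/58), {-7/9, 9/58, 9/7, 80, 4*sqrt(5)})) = EmptySet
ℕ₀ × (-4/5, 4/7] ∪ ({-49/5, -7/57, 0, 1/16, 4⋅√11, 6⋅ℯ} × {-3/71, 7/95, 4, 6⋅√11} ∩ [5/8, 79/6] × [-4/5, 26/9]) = ℕ₀ × (-4/5, 4/7]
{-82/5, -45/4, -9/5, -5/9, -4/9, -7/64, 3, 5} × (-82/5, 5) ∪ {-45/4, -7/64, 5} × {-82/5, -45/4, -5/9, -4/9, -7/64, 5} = ({-45/4, -7/64, 5} × {-82/5, -45/4, -5/9, -4/9, -7/64, 5}) ∪ ({-82/5, -45/4, -9/5, -5/9, -4/9, -7/64, 3, 5} × (-82/5, 5))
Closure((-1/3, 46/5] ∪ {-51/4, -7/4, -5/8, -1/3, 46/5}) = {-51/4, -7/4, -5/8} ∪ [-1/3, 46/5]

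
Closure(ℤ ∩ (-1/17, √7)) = {0, 1, 2}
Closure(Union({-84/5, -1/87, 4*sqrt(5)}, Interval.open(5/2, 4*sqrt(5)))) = Union({-84/5, -1/87}, Interval(5/2, 4*sqrt(5)))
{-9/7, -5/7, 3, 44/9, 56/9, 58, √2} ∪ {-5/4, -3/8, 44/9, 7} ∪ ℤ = ℤ ∪ {-9/7, -5/4, -5/7, -3/8, 44/9, 56/9, √2}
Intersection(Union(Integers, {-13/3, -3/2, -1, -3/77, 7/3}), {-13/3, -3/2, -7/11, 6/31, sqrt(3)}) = {-13/3, -3/2}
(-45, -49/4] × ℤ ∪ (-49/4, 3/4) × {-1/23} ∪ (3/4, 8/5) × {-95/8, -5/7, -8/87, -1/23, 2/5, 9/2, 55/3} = ((-45, -49/4] × ℤ) ∪ ((-49/4, 3/4) × {-1/23}) ∪ ((3/4, 8/5) × {-95/8, -5/7, -8/87, -1/23, 2/5, 9/2, 55/3})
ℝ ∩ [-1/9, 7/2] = [-1/9, 7/2]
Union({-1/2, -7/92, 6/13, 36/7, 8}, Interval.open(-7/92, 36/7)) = Union({-1/2, 8}, Interval(-7/92, 36/7))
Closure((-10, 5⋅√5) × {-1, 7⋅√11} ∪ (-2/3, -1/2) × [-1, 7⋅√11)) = ({-2/3, -1/2} × [-1, 7⋅√11]) ∪ ((-2/3, -1/2) × [-1, 7⋅√11)) ∪ ([-10, 5⋅√5] × {-1, 7⋅√11})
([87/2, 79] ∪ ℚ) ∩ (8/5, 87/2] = ℚ ∩ (8/5, 87/2]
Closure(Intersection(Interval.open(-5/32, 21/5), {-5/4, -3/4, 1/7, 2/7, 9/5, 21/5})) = {1/7, 2/7, 9/5}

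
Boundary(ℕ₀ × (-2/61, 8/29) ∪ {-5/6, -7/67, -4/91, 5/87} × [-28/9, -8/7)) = (ℕ₀ × [-2/61, 8/29]) ∪ ({-5/6, -7/67, -4/91, 5/87} × [-28/9, -8/7])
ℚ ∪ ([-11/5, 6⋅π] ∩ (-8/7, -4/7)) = ℚ ∪ [-8/7, -4/7]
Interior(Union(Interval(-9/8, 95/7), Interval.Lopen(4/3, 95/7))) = Interval.open(-9/8, 95/7)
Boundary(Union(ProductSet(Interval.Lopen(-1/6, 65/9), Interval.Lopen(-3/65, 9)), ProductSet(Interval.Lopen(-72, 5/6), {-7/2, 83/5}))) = Union(ProductSet({-1/6, 65/9}, Interval(-3/65, 9)), ProductSet(Interval(-72, 5/6), {-7/2, 83/5}), ProductSet(Interval(-1/6, 65/9), {-3/65, 9}))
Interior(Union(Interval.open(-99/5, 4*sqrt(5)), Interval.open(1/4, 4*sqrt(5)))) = Interval.open(-99/5, 4*sqrt(5))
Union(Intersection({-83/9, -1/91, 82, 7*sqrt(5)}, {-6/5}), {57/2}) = {57/2}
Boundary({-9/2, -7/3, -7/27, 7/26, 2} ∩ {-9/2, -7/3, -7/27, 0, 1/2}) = {-9/2, -7/3, -7/27}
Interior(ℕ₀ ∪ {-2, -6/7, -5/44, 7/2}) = ∅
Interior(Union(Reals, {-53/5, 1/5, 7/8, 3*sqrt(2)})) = Reals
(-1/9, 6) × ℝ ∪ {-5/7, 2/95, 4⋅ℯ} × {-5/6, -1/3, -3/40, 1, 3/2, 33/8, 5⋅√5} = ((-1/9, 6) × ℝ) ∪ ({-5/7, 2/95, 4⋅ℯ} × {-5/6, -1/3, -3/40, 1, 3/2, 33/8, 5⋅√5})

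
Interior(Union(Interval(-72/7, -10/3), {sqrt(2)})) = Interval.open(-72/7, -10/3)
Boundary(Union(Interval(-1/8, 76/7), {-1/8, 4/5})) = {-1/8, 76/7}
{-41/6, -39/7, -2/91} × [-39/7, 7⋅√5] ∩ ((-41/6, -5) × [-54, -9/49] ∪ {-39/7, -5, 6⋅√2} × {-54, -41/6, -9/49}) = {-39/7} × [-39/7, -9/49]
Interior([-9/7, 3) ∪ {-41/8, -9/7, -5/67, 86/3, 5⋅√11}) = (-9/7, 3)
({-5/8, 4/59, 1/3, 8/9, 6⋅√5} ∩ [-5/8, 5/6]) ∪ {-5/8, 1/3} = {-5/8, 4/59, 1/3}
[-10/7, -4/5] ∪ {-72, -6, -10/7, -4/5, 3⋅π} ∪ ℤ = ℤ ∪ [-10/7, -4/5] ∪ {3⋅π}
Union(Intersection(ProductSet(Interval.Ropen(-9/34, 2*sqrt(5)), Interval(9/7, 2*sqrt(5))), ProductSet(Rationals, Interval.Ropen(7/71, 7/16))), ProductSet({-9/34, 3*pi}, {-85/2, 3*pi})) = ProductSet({-9/34, 3*pi}, {-85/2, 3*pi})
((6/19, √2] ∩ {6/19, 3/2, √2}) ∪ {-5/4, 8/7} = {-5/4, 8/7, √2}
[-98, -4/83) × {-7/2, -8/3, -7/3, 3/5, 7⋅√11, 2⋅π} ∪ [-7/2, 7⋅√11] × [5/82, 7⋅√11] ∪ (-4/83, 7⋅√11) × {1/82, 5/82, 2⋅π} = ((-4/83, 7⋅√11) × {1/82, 5/82, 2⋅π}) ∪ ([-98, -4/83) × {-7/2, -8/3, -7/3, 3/5, 7⋅√11, 2⋅π}) ∪ ([-7/2, 7⋅√11] × [5/82, 7⋅√11])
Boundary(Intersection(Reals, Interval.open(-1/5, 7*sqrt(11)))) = {-1/5, 7*sqrt(11)}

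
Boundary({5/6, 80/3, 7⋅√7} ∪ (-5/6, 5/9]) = {-5/6, 5/9, 5/6, 80/3, 7⋅√7}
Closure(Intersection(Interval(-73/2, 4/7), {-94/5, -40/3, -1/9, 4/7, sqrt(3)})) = {-94/5, -40/3, -1/9, 4/7}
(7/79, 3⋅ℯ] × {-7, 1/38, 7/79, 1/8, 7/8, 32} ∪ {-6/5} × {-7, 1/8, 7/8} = ({-6/5} × {-7, 1/8, 7/8}) ∪ ((7/79, 3⋅ℯ] × {-7, 1/38, 7/79, 1/8, 7/8, 32})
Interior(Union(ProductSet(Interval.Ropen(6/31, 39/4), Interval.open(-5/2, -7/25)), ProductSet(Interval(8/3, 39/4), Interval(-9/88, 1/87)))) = Union(ProductSet(Interval.open(6/31, 39/4), Interval.open(-5/2, -7/25)), ProductSet(Interval.open(8/3, 39/4), Interval.open(-9/88, 1/87)))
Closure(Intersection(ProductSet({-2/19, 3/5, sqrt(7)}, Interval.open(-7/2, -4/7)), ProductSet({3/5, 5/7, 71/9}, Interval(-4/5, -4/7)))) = ProductSet({3/5}, Interval(-4/5, -4/7))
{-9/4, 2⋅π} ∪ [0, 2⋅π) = {-9/4} ∪ [0, 2⋅π]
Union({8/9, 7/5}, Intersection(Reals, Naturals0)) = Union({8/9, 7/5}, Naturals0)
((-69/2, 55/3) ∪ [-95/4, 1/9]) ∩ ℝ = (-69/2, 55/3)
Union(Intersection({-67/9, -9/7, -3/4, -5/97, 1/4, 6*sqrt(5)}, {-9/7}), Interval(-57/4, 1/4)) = Interval(-57/4, 1/4)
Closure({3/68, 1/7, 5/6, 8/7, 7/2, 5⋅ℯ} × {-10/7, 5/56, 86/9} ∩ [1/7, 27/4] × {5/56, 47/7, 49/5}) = {1/7, 5/6, 8/7, 7/2} × {5/56}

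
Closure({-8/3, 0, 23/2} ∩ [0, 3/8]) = {0}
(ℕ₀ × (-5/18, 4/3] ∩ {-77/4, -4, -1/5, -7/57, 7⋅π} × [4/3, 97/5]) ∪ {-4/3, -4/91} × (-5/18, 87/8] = {-4/3, -4/91} × (-5/18, 87/8]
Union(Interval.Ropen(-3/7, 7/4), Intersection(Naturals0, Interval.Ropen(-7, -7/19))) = Interval.Ropen(-3/7, 7/4)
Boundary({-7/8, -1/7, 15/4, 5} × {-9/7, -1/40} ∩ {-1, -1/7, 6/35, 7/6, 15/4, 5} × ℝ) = {-1/7, 15/4, 5} × {-9/7, -1/40}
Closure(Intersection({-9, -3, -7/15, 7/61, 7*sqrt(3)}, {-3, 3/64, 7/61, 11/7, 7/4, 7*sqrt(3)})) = {-3, 7/61, 7*sqrt(3)}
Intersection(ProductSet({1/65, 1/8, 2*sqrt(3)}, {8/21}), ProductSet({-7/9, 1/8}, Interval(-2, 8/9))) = ProductSet({1/8}, {8/21})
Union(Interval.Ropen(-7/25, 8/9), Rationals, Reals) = Union(Interval(-oo, oo), Rationals)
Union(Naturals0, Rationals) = Rationals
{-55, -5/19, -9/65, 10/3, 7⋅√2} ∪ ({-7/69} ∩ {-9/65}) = {-55, -5/19, -9/65, 10/3, 7⋅√2}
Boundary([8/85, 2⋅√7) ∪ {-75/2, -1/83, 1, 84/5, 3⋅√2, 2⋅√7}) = {-75/2, -1/83, 8/85, 84/5, 2⋅√7}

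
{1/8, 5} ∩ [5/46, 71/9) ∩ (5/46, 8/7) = {1/8}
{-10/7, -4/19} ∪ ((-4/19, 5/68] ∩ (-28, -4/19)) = {-10/7, -4/19}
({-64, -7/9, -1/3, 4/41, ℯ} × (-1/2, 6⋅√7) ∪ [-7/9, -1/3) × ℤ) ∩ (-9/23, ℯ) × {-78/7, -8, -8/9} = (-9/23, -1/3) × {-8}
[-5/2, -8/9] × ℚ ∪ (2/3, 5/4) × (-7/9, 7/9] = ([-5/2, -8/9] × ℚ) ∪ ((2/3, 5/4) × (-7/9, 7/9])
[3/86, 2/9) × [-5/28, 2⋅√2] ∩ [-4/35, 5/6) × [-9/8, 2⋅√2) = [3/86, 2/9) × [-5/28, 2⋅√2)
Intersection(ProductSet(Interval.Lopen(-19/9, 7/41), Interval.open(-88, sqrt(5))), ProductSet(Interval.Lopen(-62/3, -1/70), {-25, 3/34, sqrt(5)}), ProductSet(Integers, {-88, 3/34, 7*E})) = ProductSet(Range(-2, 0, 1), {3/34})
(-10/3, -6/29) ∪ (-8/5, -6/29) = (-10/3, -6/29)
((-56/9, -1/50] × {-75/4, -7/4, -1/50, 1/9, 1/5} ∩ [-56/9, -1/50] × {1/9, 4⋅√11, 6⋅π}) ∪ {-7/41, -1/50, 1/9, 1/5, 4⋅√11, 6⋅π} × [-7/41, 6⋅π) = ((-56/9, -1/50] × {1/9}) ∪ ({-7/41, -1/50, 1/9, 1/5, 4⋅√11, 6⋅π} × [-7/41, 6⋅π))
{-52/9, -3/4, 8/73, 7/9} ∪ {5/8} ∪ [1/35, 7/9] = {-52/9, -3/4} ∪ [1/35, 7/9]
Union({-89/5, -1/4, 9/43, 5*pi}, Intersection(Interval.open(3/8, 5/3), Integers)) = Union({-89/5, -1/4, 9/43, 5*pi}, Range(1, 2, 1))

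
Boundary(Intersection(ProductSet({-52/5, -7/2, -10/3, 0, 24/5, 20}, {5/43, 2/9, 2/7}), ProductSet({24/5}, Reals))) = ProductSet({24/5}, {5/43, 2/9, 2/7})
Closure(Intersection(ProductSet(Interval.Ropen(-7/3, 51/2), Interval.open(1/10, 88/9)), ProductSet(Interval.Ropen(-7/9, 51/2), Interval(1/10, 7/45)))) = Union(ProductSet({-7/9, 51/2}, Interval(1/10, 7/45)), ProductSet(Interval(-7/9, 51/2), {1/10, 7/45}), ProductSet(Interval.Ropen(-7/9, 51/2), Interval.Lopen(1/10, 7/45)))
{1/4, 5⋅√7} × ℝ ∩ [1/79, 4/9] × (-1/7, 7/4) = {1/4} × (-1/7, 7/4)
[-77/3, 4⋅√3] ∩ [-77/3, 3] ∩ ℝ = [-77/3, 3]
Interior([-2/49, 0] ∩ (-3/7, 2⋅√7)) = (-2/49, 0)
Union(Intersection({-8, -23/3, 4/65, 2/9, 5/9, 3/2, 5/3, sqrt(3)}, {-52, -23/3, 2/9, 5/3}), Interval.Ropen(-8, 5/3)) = Interval(-8, 5/3)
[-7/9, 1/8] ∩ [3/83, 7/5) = [3/83, 1/8]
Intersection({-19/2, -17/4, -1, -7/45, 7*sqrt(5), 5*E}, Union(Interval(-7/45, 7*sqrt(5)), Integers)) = {-1, -7/45, 7*sqrt(5), 5*E}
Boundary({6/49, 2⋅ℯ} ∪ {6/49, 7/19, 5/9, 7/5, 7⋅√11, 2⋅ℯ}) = {6/49, 7/19, 5/9, 7/5, 7⋅√11, 2⋅ℯ}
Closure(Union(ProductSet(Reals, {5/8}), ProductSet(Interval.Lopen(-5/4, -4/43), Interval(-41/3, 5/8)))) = Union(ProductSet(Interval(-5/4, -4/43), Interval(-41/3, 5/8)), ProductSet(Reals, {5/8}))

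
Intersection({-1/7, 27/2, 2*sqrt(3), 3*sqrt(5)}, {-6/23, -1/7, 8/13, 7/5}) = {-1/7}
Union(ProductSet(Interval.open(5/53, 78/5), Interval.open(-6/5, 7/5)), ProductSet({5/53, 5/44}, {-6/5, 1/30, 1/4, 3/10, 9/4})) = Union(ProductSet({5/53, 5/44}, {-6/5, 1/30, 1/4, 3/10, 9/4}), ProductSet(Interval.open(5/53, 78/5), Interval.open(-6/5, 7/5)))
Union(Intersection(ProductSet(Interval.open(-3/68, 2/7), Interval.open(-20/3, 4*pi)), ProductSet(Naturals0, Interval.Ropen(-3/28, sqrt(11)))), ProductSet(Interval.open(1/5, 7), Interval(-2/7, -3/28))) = Union(ProductSet(Interval.open(1/5, 7), Interval(-2/7, -3/28)), ProductSet(Range(0, 1, 1), Interval.Ropen(-3/28, sqrt(11))))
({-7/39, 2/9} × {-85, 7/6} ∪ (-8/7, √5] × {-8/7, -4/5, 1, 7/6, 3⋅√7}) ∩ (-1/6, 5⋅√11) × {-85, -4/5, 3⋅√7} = ({2/9} × {-85}) ∪ ((-1/6, √5] × {-4/5, 3⋅√7})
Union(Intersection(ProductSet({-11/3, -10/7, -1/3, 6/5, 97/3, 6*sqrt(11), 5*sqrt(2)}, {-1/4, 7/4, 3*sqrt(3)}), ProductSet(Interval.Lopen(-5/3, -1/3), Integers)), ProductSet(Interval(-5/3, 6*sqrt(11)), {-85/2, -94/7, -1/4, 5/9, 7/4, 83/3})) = ProductSet(Interval(-5/3, 6*sqrt(11)), {-85/2, -94/7, -1/4, 5/9, 7/4, 83/3})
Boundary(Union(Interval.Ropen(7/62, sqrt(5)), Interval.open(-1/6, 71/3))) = {-1/6, 71/3}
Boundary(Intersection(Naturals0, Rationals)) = Naturals0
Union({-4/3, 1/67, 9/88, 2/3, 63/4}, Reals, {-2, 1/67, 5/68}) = Reals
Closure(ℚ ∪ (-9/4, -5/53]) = ℚ ∪ (-∞, ∞)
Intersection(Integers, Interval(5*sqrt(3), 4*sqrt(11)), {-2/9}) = EmptySet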